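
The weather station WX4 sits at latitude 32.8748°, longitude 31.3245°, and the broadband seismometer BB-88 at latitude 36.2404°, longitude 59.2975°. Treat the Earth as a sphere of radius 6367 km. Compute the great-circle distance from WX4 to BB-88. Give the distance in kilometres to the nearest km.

Δφ = 3.3656°,  Δλ = 27.9730°
a = sin²(Δφ/2) + cos φ₁ cos φ₂ sin²(Δλ/2) = 0.040432
c = 2·arcsin(√a) = 0.404915 rad = 23.1999°
d = R·c = 6367 × 0.404915 = 2578.1 km

2578 km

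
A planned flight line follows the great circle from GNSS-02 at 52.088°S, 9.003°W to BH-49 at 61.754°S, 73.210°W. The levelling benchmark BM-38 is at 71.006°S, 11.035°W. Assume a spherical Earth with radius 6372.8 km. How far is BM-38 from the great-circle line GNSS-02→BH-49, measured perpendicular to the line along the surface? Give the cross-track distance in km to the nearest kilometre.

δ₁₃ = central angle GNSS-02→BM-38 = 0.330569 rad  (haversine)
θ₁₃ = bearing GNSS-02→BM-38 = 182.038°,  θ₁₂ = bearing GNSS-02→BH-49 = 228.362°
dₓₜ = R·arcsin(sin δ₁₃ · sin(θ₁₃ − θ₁₂)) = 6372.8·arcsin(0.32458·sin(-46.325°)) = -1510.162 km
|dₓₜ| = 1510.162 km

1510 km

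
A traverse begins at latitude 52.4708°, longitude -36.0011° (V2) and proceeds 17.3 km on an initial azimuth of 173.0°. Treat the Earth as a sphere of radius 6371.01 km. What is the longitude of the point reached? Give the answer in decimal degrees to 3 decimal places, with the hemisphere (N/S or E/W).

35.970°W

δ = d/R = 17.3/6371.01 = 0.002715 rad
φ₂ = arcsin(sin φ₁ cos δ + cos φ₁ sin δ cos θ)
   = arcsin(0.79304·1.00000 + 0.60917·0.00272·-0.99255) = 52.31637°
λ₂ = λ₁ + atan2(sin θ sin δ cos φ₁, cos δ − sin φ₁ sin φ₂) = -35.97008°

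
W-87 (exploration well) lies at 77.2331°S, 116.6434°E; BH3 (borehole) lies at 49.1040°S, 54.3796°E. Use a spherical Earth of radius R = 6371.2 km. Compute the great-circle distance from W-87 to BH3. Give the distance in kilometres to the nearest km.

Δφ = 28.1291°,  Δλ = -62.2638°
a = sin²(Δφ/2) + cos φ₁ cos φ₂ sin²(Δλ/2) = 0.097728
c = 2·arcsin(√a) = 0.635889 rad = 36.4338°
d = R·c = 6371.2 × 0.635889 = 4051.4 km

4051 km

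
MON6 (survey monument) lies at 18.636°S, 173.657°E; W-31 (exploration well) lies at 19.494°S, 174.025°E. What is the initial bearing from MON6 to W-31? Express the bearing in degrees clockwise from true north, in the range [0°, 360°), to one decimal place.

158.0°

Δλ = 0.3680°
y = sin Δλ · cos φ₂ = 0.006055
x = cos φ₁ sin φ₂ − sin φ₁ cos φ₂ cos Δλ = -0.014981
θ = atan2(y, x) = 157.9933° → 157.9933° (mod 360°)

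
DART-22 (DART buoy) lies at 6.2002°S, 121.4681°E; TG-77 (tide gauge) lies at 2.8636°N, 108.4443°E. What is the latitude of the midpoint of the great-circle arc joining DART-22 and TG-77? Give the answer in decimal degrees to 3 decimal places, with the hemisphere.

Bx = cos φ₂ cos Δλ = 0.973060,  By = cos φ₂ sin Δλ = -0.225074
φₘ = atan2(sin φ₁ + sin φ₂, √((cos φ₁ + Bx)² + By²)) = -1.67913°
λₘ = λ₁ + atan2(By, cos φ₁ + Bx) = 114.94110°

1.679°S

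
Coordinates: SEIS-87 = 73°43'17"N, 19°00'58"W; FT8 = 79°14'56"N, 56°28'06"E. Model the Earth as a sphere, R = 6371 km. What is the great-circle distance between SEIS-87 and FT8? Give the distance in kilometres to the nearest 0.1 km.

1893.3 km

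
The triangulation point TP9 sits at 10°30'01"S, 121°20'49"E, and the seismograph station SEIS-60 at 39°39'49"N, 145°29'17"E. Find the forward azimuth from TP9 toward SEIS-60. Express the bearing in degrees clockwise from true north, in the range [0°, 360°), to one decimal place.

22.6°

TP9: φ = -10.50028°, λ = +121.34694°
SEIS-60: φ = +39.66361°, λ = +145.48806°
Δλ = 24.1411°
y = sin Δλ · cos φ₂ = 0.314839
x = cos φ₁ sin φ₂ − sin φ₁ cos φ₂ cos Δλ = 0.755610
θ = atan2(y, x) = 22.6200° → 22.6200° (mod 360°)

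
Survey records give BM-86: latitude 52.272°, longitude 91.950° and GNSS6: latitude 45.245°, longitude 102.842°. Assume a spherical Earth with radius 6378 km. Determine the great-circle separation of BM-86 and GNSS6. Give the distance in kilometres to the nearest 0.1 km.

1116.1 km

Δφ = -7.0270°,  Δλ = 10.8920°
a = sin²(Δφ/2) + cos φ₁ cos φ₂ sin²(Δλ/2) = 0.007636
c = 2·arcsin(√a) = 0.174996 rad = 10.0266°
d = R·c = 6378 × 0.174996 = 1116.1 km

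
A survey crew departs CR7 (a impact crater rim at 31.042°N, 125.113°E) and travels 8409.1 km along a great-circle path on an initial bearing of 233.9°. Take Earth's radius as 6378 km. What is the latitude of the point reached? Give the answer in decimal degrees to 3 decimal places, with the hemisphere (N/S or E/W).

21.105°S

δ = d/R = 8409.1/6378 = 1.318454 rad
φ₂ = arcsin(sin φ₁ cos δ + cos φ₁ sin δ cos θ)
   = arcsin(0.51567·0.24967 + 0.85679·0.96833·-0.58920) = -21.10523°
λ₂ = λ₁ + atan2(sin θ sin δ cos φ₁, cos δ − sin φ₁ sin φ₂) = 68.11435°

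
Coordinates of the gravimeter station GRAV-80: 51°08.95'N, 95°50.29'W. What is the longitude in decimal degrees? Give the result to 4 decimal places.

95.8382°W

95° + 50.29′/60 = 95 + 0.83817 = 95.8382°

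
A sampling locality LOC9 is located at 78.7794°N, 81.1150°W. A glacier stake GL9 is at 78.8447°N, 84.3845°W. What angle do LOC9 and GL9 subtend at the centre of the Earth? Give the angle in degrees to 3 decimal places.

0.638°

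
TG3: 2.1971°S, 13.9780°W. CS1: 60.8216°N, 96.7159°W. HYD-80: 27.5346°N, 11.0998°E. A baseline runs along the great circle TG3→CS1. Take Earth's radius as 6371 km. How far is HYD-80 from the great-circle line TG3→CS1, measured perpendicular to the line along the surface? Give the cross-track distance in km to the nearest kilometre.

δ₁₃ = central angle TG3→HYD-80 = 0.668376 rad  (haversine)
θ₁₃ = bearing TG3→HYD-80 = 37.335°,  θ₁₂ = bearing TG3→CS1 = 331.065°
dₓₜ = R·arcsin(sin δ₁₃ · sin(θ₁₃ − θ₁₂)) = 6371·arcsin(0.61971·sin(-293.730°)) = 3843.254 km
|dₓₜ| = 3843.254 km

3843 km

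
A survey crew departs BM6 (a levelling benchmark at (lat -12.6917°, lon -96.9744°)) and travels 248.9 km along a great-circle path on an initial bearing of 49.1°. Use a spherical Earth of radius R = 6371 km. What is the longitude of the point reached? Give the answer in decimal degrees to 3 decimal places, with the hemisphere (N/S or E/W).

95.250°W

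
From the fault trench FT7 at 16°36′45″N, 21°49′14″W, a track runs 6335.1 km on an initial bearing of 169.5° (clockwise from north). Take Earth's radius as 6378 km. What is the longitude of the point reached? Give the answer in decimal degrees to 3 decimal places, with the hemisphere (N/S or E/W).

FT7: φ = +16.61250°, λ = -21.82056°
δ = d/R = 6335.1/6378 = 0.993274 rad
φ₂ = arcsin(sin φ₁ cos δ + cos φ₁ sin δ cos θ)
   = arcsin(0.28590·0.54595 + 0.95826·0.83782·-0.98325) = -39.29534°
λ₂ = λ₁ + atan2(sin θ sin δ cos φ₁, cos δ − sin φ₁ sin φ₂) = -10.44210°

10.442°W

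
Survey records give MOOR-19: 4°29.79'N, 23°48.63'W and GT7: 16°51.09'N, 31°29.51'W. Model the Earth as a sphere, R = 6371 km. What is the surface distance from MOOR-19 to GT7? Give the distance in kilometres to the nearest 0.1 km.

1609.0 km

MOOR-19: φ = +4.49650°, λ = -23.81050°
GT7: φ = +16.85150°, λ = -31.49183°
Δφ = 12.3550°,  Δλ = -7.6813°
a = sin²(Δφ/2) + cos φ₁ cos φ₂ sin²(Δλ/2) = 0.015860
c = 2·arcsin(√a) = 0.252547 rad = 14.4699°
d = R·c = 6371 × 0.252547 = 1609.0 km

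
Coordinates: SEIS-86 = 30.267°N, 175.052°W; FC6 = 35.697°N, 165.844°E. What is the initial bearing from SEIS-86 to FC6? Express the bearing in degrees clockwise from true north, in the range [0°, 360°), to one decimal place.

293.8°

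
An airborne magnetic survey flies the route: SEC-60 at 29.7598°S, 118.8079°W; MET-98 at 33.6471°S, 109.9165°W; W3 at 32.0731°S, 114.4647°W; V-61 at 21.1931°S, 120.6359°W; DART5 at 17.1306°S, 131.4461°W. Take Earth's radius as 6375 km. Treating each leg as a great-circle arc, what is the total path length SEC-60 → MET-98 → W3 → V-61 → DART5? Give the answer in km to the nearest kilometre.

3984 km

SEC-60→MET-98: c = 0.148359 rad, d = 945.79 km
MET-98→W3: c = 0.072108 rad, d = 459.69 km
W3→V-61: c = 0.212786 rad, d = 1356.51 km
V-61→DART5: c = 0.191733 rad, d = 1222.30 km
Total = 945.79 + 459.69 + 1356.51 + 1222.30 = 3984.28 km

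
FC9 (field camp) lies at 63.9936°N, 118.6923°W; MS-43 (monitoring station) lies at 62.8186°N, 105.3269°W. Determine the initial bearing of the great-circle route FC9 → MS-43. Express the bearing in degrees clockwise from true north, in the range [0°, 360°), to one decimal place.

Δλ = 13.3654°
y = sin Δλ · cos φ₂ = 0.105596
x = cos φ₁ sin φ₂ − sin φ₁ cos φ₂ cos Δλ = -0.009387
θ = atan2(y, x) = 95.0797° → 95.0797° (mod 360°)

95.1°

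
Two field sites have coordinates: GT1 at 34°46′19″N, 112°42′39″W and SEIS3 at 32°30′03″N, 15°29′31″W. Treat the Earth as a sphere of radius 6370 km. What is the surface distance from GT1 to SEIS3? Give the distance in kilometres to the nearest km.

8597 km

GT1: φ = +34.77194°, λ = -112.71083°
SEIS3: φ = +32.50083°, λ = -15.49194°
Δφ = -2.2711°,  Δλ = 97.2189°
a = sin²(Δφ/2) + cos φ₁ cos φ₂ sin²(Δλ/2) = 0.390310
c = 2·arcsin(√a) = 1.349617 rad = 77.3274°
d = R·c = 6370 × 1.349617 = 8597.1 km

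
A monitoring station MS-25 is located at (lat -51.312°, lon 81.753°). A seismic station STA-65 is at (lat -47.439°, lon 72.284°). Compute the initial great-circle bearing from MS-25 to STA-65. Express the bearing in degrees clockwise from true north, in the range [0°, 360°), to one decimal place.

Δλ = -9.4690°
y = sin Δλ · cos φ₂ = -0.111273
x = cos φ₁ sin φ₂ − sin φ₁ cos φ₂ cos Δλ = 0.060352
θ = atan2(y, x) = -61.5257° → 298.4743° (mod 360°)

298.5°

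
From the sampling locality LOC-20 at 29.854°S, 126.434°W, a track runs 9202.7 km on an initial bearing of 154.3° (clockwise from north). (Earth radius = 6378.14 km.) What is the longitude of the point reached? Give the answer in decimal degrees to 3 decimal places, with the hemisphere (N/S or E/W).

1.415°E

δ = d/R = 9202.7/6378.14 = 1.442850 rad
φ₂ = arcsin(sin φ₁ cos δ + cos φ₁ sin δ cos θ)
   = arcsin(-0.49779·0.12760 + 0.86730·0.99183·-0.90108) = -56.99574°
λ₂ = λ₁ + atan2(sin θ sin δ cos φ₁, cos δ − sin φ₁ sin φ₂) = 1.41474°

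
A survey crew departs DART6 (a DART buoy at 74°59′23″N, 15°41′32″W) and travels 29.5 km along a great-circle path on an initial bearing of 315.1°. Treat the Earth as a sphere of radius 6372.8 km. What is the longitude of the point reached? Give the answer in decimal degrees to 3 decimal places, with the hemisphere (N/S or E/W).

16.424°W

DART6: φ = +74.98972°, λ = -15.69222°
δ = d/R = 29.5/6372.8 = 0.004629 rad
φ₂ = arcsin(sin φ₁ cos δ + cos φ₁ sin δ cos θ)
   = arcsin(0.96588·0.99999 + 0.25899·0.00463·0.70834) = 75.17644°
λ₂ = λ₁ + atan2(sin θ sin δ cos φ₁, cos δ − sin φ₁ sin φ₂) = -16.42399°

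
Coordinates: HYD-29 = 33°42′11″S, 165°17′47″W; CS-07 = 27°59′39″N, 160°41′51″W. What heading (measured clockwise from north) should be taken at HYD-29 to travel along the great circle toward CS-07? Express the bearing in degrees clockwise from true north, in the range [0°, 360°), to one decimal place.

4.6°

HYD-29: φ = -33.70306°, λ = -165.29639°
CS-07: φ = +27.99417°, λ = -160.69750°
Δλ = 4.5989°
y = sin Δλ · cos φ₂ = 0.070798
x = cos φ₁ sin φ₂ − sin φ₁ cos φ₂ cos Δλ = 0.878877
θ = atan2(y, x) = 4.6055° → 4.6055° (mod 360°)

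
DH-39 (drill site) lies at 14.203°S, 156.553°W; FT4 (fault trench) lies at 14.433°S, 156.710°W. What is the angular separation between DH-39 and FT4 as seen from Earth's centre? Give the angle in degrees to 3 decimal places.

0.276°

Δφ = -0.2300°,  Δλ = -0.1570°
a = sin²(Δφ/2) + cos φ₁ cos φ₂ sin²(Δλ/2) = 0.000006
c = 2·arcsin(√a) = 0.004813 rad = 0.2758°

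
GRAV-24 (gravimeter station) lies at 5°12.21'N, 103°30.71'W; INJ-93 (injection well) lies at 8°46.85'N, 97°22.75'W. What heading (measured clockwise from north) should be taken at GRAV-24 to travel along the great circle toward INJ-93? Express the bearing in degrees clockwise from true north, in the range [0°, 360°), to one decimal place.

GRAV-24: φ = +5.20350°, λ = -103.51183°
INJ-93: φ = +8.78083°, λ = -97.37917°
Δλ = 6.1327°
y = sin Δλ · cos φ₂ = 0.105579
x = cos φ₁ sin φ₂ − sin φ₁ cos φ₂ cos Δλ = 0.062909
θ = atan2(y, x) = 59.2116° → 59.2116° (mod 360°)

59.2°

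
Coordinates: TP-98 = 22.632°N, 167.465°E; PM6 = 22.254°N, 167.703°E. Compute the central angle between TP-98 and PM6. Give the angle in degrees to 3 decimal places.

Δφ = -0.3780°,  Δλ = 0.2380°
a = sin²(Δφ/2) + cos φ₁ cos φ₂ sin²(Δλ/2) = 0.000015
c = 2·arcsin(√a) = 0.007633 rad = 0.4373°

0.437°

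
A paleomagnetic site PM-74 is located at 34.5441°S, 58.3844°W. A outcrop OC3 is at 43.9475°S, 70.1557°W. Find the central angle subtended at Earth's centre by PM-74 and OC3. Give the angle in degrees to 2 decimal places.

Δφ = -9.4034°,  Δλ = -11.7713°
a = sin²(Δφ/2) + cos φ₁ cos φ₂ sin²(Δλ/2) = 0.012955
c = 2·arcsin(√a) = 0.228131 rad = 13.0710°

13.07°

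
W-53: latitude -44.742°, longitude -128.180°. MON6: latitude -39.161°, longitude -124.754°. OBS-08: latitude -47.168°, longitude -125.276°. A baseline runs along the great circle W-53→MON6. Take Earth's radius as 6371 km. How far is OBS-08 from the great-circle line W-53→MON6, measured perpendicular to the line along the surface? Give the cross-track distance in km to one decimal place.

δ₁₃ = central angle W-53→OBS-08 = 0.055078 rad  (haversine)
θ₁₃ = bearing W-53→OBS-08 = 141.269°,  θ₁₂ = bearing W-53→MON6 = 25.700°
dₓₜ = R·arcsin(sin δ₁₃ · sin(θ₁₃ − θ₁₂)) = 6371·arcsin(0.05505·sin(115.568°)) = 316.507 km
|dₓₜ| = 316.507 km

316.5 km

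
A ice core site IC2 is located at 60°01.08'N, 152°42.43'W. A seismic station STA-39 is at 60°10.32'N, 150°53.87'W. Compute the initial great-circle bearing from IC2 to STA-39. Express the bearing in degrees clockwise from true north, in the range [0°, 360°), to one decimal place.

IC2: φ = +60.01800°, λ = -152.70717°
STA-39: φ = +60.17200°, λ = -150.89783°
Δλ = 1.8093°
y = sin Δλ · cos φ₂ = 0.015705
x = cos φ₁ sin φ₂ − sin φ₁ cos φ₂ cos Δλ = 0.002903
θ = atan2(y, x) = 79.5285° → 79.5285° (mod 360°)

79.5°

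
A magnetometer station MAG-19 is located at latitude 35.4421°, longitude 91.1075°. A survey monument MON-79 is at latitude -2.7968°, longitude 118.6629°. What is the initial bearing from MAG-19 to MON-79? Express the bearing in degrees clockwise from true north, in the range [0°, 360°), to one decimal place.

Δλ = 27.5554°
y = sin Δλ · cos φ₂ = 0.462055
x = cos φ₁ sin φ₂ − sin φ₁ cos φ₂ cos Δλ = -0.553241
θ = atan2(y, x) = 140.1321° → 140.1321° (mod 360°)

140.1°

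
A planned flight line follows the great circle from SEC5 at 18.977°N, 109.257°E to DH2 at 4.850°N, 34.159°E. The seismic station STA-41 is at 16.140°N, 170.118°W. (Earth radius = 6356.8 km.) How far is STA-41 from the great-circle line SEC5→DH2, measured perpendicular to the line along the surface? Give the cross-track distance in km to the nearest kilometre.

1336 km

δ₁₃ = central angle SEC5→STA-41 = 1.330111 rad  (haversine)
θ₁₃ = bearing SEC5→STA-41 = 77.392°,  θ₁₂ = bearing SEC5→DH2 = 269.799°
dₓₜ = R·arcsin(sin δ₁₃ · sin(θ₁₃ − θ₁₂)) = 6356.8·arcsin(0.97117·sin(-192.407°)) = 1336.284 km
|dₓₜ| = 1336.284 km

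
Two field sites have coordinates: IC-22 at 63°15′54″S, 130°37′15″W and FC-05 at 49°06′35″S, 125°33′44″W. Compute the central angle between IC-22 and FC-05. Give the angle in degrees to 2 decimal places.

IC-22: φ = -63.26500°, λ = -130.62083°
FC-05: φ = -49.10972°, λ = -125.56222°
Δφ = 14.1553°,  Δλ = 5.0586°
a = sin²(Δφ/2) + cos φ₁ cos φ₂ sin²(Δλ/2) = 0.015755
c = 2·arcsin(√a) = 0.251704 rad = 14.4216°

14.42°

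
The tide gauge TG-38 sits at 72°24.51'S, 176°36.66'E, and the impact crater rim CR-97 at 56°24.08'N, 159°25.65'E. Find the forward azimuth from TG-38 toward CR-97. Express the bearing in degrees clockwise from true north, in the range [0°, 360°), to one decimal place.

347.8°

TG-38: φ = -72.40850°, λ = +176.61100°
CR-97: φ = +56.40133°, λ = +159.42750°
Δλ = -17.1835°
y = sin Δλ · cos φ₂ = -0.163484
x = cos φ₁ sin φ₂ − sin φ₁ cos φ₂ cos Δλ = 0.755685
θ = atan2(y, x) = -12.2072° → 347.7928° (mod 360°)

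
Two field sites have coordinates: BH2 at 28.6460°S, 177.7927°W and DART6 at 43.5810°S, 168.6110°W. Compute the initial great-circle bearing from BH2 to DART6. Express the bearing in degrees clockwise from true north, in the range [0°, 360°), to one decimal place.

Δλ = 9.1817°
y = sin Δλ · cos φ₂ = 0.115590
x = cos φ₁ sin φ₂ − sin φ₁ cos φ₂ cos Δλ = -0.262173
θ = atan2(y, x) = 156.2077° → 156.2077° (mod 360°)

156.2°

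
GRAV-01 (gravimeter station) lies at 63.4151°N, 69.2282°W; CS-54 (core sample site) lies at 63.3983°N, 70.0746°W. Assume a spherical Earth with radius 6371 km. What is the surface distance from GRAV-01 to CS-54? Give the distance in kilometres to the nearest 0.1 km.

42.2 km

Δφ = -0.0168°,  Δλ = -0.8464°
a = sin²(Δφ/2) + cos φ₁ cos φ₂ sin²(Δλ/2) = 0.000011
c = 2·arcsin(√a) = 0.006619 rad = 0.3793°
d = R·c = 6371 × 0.006619 = 42.2 km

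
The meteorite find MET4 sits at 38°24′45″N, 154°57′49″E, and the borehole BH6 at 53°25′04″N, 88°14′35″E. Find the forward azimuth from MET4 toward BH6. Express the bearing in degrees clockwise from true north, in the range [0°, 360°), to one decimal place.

311.4°

MET4: φ = +38.41250°, λ = +154.96361°
BH6: φ = +53.41778°, λ = +88.24306°
Δλ = -66.7206°
y = sin Δλ · cos φ₂ = -0.547456
x = cos φ₁ sin φ₂ − sin φ₁ cos φ₂ cos Δλ = 0.482854
θ = atan2(y, x) = -48.5878° → 311.4122° (mod 360°)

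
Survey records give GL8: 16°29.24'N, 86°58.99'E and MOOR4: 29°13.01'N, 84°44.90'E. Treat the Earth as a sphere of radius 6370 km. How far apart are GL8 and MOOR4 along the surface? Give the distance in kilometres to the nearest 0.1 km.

GL8: φ = +16.48733°, λ = +86.98317°
MOOR4: φ = +29.21683°, λ = +84.74833°
Δφ = 12.7295°,  Δλ = -2.2348°
a = sin²(Δφ/2) + cos φ₁ cos φ₂ sin²(Δλ/2) = 0.012608
c = 2·arcsin(√a) = 0.225042 rad = 12.8940°
d = R·c = 6370 × 0.225042 = 1433.5 km

1433.5 km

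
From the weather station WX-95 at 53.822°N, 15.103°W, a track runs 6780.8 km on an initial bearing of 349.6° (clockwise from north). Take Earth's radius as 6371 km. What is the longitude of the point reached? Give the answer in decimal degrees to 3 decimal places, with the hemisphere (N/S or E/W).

δ = d/R = 6780.8/6371 = 1.064323 rad
φ₂ = arcsin(sin φ₁ cos δ + cos φ₁ sin δ cos θ)
   = arcsin(0.80719·0.48510 + 0.59030·0.87446·0.98357) = 64.06278°
λ₂ = λ₁ + atan2(sin θ sin δ cos φ₁, cos δ − sin φ₁ sin φ₂) = -173.94693°

173.947°W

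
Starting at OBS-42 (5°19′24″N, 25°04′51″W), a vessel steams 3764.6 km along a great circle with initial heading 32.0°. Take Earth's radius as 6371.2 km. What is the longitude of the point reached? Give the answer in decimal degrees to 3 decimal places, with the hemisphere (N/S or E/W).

OBS-42: φ = +5.32333°, λ = -25.08083°
δ = d/R = 3764.6/6371.2 = 0.590878 rad
φ₂ = arcsin(sin φ₁ cos δ + cos φ₁ sin δ cos θ)
   = arcsin(0.09278·0.83045 + 0.99569·0.55709·0.84805) = 33.19209°
λ₂ = λ₁ + atan2(sin θ sin δ cos φ₁, cos δ − sin φ₁ sin φ₂) = -4.42394°

4.424°W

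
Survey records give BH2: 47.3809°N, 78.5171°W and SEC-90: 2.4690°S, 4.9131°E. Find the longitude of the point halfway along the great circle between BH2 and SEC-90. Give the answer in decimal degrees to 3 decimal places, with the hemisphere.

27.086°W

Bx = cos φ₂ cos Δλ = 0.114307,  By = cos φ₂ sin Δλ = 0.992511
φₘ = atan2(sin φ₁ + sin φ₂, √((cos φ₁ + Bx)² + By²)) = 28.62366°
λₘ = λ₁ + atan2(By, cos φ₁ + Bx) = -27.08597°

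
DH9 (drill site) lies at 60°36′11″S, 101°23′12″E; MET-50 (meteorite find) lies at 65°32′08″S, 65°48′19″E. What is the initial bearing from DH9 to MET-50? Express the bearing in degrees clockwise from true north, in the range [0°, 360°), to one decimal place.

237.5°

DH9: φ = -60.60306°, λ = +101.38667°
MET-50: φ = -65.53556°, λ = +65.80528°
Δλ = -35.5814°
y = sin Δλ · cos φ₂ = -0.240964
x = cos φ₁ sin φ₂ − sin φ₁ cos φ₂ cos Δλ = -0.153348
θ = atan2(y, x) = -122.4724° → 237.5276° (mod 360°)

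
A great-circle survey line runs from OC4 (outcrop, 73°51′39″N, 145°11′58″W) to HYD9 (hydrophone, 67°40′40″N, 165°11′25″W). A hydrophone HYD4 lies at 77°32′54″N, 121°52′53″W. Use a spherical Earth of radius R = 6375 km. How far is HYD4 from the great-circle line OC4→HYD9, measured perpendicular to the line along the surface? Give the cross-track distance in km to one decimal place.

OC4: φ = +73.86083°, λ = -145.19944°
HYD9: φ = +67.67778°, λ = -165.19028°
HYD4: φ = +77.54833°, λ = -121.88139°
δ₁₃ = central angle OC4→HYD4 = 0.118100 rad  (haversine)
θ₁₃ = bearing OC4→HYD4 = 46.416°,  θ₁₂ = bearing OC4→HYD9 = 236.568°
dₓₜ = R·arcsin(sin δ₁₃ · sin(θ₁₃ − θ₁₂)) = 6375·arcsin(0.11783·sin(-190.152°)) = 132.411 km
|dₓₜ| = 132.411 km

132.4 km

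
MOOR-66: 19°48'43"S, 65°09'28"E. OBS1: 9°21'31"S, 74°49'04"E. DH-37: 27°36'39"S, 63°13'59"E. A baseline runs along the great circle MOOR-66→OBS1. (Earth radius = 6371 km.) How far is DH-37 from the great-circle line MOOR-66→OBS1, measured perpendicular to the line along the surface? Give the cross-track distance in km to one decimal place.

453.9 km

MOOR-66: φ = -19.81194°, λ = +65.15778°
OBS1: φ = -9.35861°, λ = +74.81778°
DH-37: φ = -27.61083°, λ = +63.23306°
δ₁₃ = central angle MOOR-66→DH-37 = 0.139540 rad  (haversine)
θ₁₃ = bearing MOOR-66→DH-37 = 192.356°,  θ₁₂ = bearing MOOR-66→OBS1 = 43.138°
dₓₜ = R·arcsin(sin δ₁₃ · sin(θ₁₃ − θ₁₂)) = 6371·arcsin(0.13909·sin(149.217°)) = 453.889 km
|dₓₜ| = 453.889 km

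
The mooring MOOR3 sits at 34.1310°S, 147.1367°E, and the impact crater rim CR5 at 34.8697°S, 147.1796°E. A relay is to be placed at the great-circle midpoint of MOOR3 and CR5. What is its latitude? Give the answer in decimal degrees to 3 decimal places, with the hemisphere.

Bx = cos φ₂ cos Δλ = 0.820454,  By = cos φ₂ sin Δλ = 0.000614
φₘ = atan2(sin φ₁ + sin φ₂, √((cos φ₁ + Bx)² + By²)) = -34.50035°
λₘ = λ₁ + atan2(By, cos φ₁ + Bx) = 147.15805°

34.500°S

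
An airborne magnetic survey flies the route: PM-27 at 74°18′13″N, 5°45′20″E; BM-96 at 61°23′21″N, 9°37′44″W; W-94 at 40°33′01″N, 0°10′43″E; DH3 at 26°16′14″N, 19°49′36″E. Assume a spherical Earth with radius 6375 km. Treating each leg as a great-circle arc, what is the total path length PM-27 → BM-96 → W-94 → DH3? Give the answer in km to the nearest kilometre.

6385 km

PM-27: φ = +74.30361°, λ = +5.75556°
BM-96: φ = +61.38917°, λ = -9.62889°
W-94: φ = +40.55028°, λ = +0.17861°
DH3: φ = +26.27056°, λ = +19.82667°
PM-27→BM-96: c = 0.245307 rad, d = 1563.83 km
BM-96→W-94: c = 0.378373 rad, d = 2412.13 km
W-94→DH3: c = 0.377927 rad, d = 2409.28 km
Total = 1563.83 + 2412.13 + 2409.28 = 6385.24 km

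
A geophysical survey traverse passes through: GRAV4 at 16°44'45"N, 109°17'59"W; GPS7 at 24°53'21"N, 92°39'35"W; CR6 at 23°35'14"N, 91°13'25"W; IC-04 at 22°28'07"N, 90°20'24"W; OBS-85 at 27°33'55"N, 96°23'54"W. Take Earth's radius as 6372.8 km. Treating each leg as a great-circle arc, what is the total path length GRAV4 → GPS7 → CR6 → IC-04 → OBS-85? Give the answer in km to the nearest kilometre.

3142 km

GRAV4: φ = +16.74583°, λ = -109.29972°
GPS7: φ = +24.88917°, λ = -92.65972°
CR6: φ = +23.58722°, λ = -91.22361°
IC-04: φ = +22.46861°, λ = -90.34000°
OBS-85: φ = +27.56528°, λ = -96.39833°
GRAV4→GPS7: c = 0.306020 rad, d = 1950.21 km
GPS7→CR6: c = 0.032228 rad, d = 205.39 km
CR6→IC-04: c = 0.024137 rad, d = 153.82 km
IC-04→OBS-85: c = 0.130699 rad, d = 832.92 km
Total = 1950.21 + 205.39 + 153.82 + 832.92 = 3142.33 km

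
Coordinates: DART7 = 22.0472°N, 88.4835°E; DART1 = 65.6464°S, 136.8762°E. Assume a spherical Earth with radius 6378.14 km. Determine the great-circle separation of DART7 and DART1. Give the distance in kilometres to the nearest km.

10582 km

Δφ = -87.6936°,  Δλ = 48.3927°
a = sin²(Δφ/2) + cos φ₁ cos φ₂ sin²(Δλ/2) = 0.544086
c = 2·arcsin(√a) = 1.659083 rad = 95.0584°
d = R·c = 6378.14 × 1.659083 = 10581.9 km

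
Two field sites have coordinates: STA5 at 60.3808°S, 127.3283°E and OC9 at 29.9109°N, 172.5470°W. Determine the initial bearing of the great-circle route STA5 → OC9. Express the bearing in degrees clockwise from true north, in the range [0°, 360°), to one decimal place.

50.4°

Δλ = 60.1247°
y = sin Δλ · cos φ₂ = 0.751614
x = cos φ₁ sin φ₂ − sin φ₁ cos φ₂ cos Δλ = 0.621798
θ = atan2(y, x) = 50.3996° → 50.3996° (mod 360°)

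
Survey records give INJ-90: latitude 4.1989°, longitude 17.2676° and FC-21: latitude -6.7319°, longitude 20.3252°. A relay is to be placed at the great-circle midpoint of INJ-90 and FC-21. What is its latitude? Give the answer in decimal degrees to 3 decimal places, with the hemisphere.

Bx = cos φ₂ cos Δλ = 0.991692,  By = cos φ₂ sin Δλ = 0.052972
φₘ = atan2(sin φ₁ + sin φ₂, √((cos φ₁ + Bx)² + By²)) = -1.26695°
λₘ = λ₁ + atan2(By, cos φ₁ + Bx) = 18.79317°

1.267°S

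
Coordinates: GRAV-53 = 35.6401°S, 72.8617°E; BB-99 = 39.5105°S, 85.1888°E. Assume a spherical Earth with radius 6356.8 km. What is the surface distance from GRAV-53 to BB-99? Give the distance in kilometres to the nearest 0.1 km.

1164.6 km

Δφ = -3.8704°,  Δλ = 12.3271°
a = sin²(Δφ/2) + cos φ₁ cos φ₂ sin²(Δλ/2) = 0.008368
c = 2·arcsin(√a) = 0.183212 rad = 10.4973°
d = R·c = 6356.8 × 0.183212 = 1164.6 km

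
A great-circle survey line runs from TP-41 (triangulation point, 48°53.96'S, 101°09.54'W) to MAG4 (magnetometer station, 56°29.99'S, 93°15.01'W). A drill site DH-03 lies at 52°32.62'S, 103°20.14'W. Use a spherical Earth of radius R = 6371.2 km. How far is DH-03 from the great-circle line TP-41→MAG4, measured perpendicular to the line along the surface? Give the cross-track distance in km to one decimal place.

326.9 km

TP-41: φ = -48.89933°, λ = -101.15900°
MAG4: φ = -56.49983°, λ = -93.25017°
DH-03: φ = -52.54367°, λ = -103.33567°
δ₁₃ = central angle TP-41→DH-03 = 0.067993 rad  (haversine)
θ₁₃ = bearing TP-41→DH-03 = 199.876°,  θ₁₂ = bearing TP-41→MAG4 = 150.860°
dₓₜ = R·arcsin(sin δ₁₃ · sin(θ₁₃ − θ₁₂)) = 6371.2·arcsin(0.06794·sin(49.016°)) = 326.907 km
|dₓₜ| = 326.907 km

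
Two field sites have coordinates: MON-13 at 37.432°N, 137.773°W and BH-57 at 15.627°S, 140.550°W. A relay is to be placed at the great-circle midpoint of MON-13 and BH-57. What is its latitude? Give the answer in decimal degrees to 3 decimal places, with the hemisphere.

10.906°N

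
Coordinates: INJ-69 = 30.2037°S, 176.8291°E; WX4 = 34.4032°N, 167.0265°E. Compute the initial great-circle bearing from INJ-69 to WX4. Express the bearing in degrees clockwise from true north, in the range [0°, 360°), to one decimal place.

Δλ = -9.8026°
y = sin Δλ · cos φ₂ = -0.140474
x = cos φ₁ sin φ₂ − sin φ₁ cos φ₂ cos Δλ = 0.897327
θ = atan2(y, x) = -8.8973° → 351.1027° (mod 360°)

351.1°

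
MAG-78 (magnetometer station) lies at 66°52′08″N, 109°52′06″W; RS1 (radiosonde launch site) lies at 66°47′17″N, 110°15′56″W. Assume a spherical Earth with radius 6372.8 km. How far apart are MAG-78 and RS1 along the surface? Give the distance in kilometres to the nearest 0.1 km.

19.6 km

MAG-78: φ = +66.86889°, λ = -109.86833°
RS1: φ = +66.78806°, λ = -110.26556°
Δφ = -0.0808°,  Δλ = -0.3972°
a = sin²(Δφ/2) + cos φ₁ cos φ₂ sin²(Δλ/2) = 0.000002
c = 2·arcsin(√a) = 0.003071 rad = 0.1760°
d = R·c = 6372.8 × 0.003071 = 19.6 km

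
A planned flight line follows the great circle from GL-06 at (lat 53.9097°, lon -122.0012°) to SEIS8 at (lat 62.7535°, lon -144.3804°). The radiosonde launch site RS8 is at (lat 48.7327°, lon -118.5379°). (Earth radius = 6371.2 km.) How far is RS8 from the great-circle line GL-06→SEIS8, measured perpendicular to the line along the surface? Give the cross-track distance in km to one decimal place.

δ₁₃ = central angle GL-06→RS8 = 0.097905 rad  (haversine)
θ₁₃ = bearing GL-06→RS8 = 155.945°,  θ₁₂ = bearing GL-06→SEIS8 = 316.175°
dₓₜ = R·arcsin(sin δ₁₃ · sin(θ₁₃ − θ₁₂)) = 6371.2·arcsin(0.09775·sin(-160.230°)) = -210.690 km
|dₓₜ| = 210.690 km

210.7 km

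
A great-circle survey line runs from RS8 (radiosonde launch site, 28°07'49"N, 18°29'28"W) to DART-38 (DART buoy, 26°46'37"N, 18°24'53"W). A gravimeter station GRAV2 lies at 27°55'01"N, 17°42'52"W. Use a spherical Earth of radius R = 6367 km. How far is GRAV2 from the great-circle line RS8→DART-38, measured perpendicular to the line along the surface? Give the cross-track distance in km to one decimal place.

RS8: φ = +28.13028°, λ = -18.49111°
DART-38: φ = +26.77694°, λ = -18.41472°
GRAV2: φ = +27.91694°, λ = -17.71444°
δ₁₃ = central angle RS8→GRAV2 = 0.012532 rad  (haversine)
θ₁₃ = bearing RS8→GRAV2 = 107.101°,  θ₁₂ = bearing RS8→DART-38 = 177.115°
dₓₜ = R·arcsin(sin δ₁₃ · sin(θ₁₃ − θ₁₂)) = 6367·arcsin(0.01253·sin(-70.014°)) = -74.985 km
|dₓₜ| = 74.985 km

75.0 km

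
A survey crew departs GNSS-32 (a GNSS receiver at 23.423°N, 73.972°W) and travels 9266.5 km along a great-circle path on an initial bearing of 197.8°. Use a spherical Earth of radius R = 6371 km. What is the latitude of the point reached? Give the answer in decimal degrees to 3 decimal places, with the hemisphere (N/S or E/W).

55.249°S

δ = d/R = 9266.5/6371 = 1.454481 rad
φ₂ = arcsin(sin φ₁ cos δ + cos φ₁ sin δ cos θ)
   = arcsin(0.39752·0.11605 + 0.91760·0.99324·-0.95213) = -55.24860°
λ₂ = λ₁ + atan2(sin θ sin δ cos φ₁, cos δ − sin φ₁ sin φ₂) = -106.15790°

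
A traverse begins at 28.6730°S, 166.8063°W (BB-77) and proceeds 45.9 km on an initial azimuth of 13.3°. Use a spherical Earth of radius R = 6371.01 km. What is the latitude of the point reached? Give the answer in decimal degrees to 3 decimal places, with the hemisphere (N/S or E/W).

28.271°S

δ = d/R = 45.9/6371.01 = 0.007205 rad
φ₂ = arcsin(sin φ₁ cos δ + cos φ₁ sin δ cos θ)
   = arcsin(-0.47981·0.99997 + 0.87737·0.00720·0.97318) = -28.27124°
λ₂ = λ₁ + atan2(sin θ sin δ cos φ₁, cos δ − sin φ₁ sin φ₂) = -166.69848°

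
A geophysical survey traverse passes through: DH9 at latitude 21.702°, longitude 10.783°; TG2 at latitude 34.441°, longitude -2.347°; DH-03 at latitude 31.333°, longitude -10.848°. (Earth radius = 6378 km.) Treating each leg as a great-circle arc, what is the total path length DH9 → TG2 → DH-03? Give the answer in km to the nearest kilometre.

2779 km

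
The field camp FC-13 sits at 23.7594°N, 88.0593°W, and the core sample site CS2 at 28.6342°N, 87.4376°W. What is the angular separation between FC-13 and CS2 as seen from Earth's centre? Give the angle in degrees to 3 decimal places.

Δφ = 4.8748°,  Δλ = 0.6217°
a = sin²(Δφ/2) + cos φ₁ cos φ₂ sin²(Δλ/2) = 0.001832
c = 2·arcsin(√a) = 0.085636 rad = 4.9066°

4.907°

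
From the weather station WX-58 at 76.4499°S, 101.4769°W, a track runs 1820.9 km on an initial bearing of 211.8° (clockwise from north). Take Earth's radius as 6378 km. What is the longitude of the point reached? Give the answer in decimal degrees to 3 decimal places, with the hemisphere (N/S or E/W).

δ = d/R = 1820.9/6378 = 0.285497 rad
φ₂ = arcsin(sin φ₁ cos δ + cos φ₁ sin δ cos θ)
   = arcsin(-0.97217·0.95952 + 0.23430·0.28163·-0.84989) = -81.45314°
λ₂ = λ₁ + atan2(sin θ sin δ cos φ₁, cos δ − sin φ₁ sin φ₂) = 165.48186°

165.482°E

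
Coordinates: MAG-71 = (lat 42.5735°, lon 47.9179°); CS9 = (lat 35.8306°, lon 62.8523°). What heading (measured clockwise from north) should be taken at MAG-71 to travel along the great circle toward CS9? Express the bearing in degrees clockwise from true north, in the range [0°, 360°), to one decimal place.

Δλ = 14.9344°
y = sin Δλ · cos φ₂ = 0.208941
x = cos φ₁ sin φ₂ − sin φ₁ cos φ₂ cos Δλ = -0.098887
θ = atan2(y, x) = 115.3271° → 115.3271° (mod 360°)

115.3°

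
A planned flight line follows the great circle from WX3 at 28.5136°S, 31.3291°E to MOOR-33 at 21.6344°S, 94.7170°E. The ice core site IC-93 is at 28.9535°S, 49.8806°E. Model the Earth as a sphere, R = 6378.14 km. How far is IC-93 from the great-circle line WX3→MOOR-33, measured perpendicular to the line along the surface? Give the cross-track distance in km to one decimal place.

79.2 km

δ₁₃ = central angle WX3→IC-93 = 0.283729 rad  (haversine)
θ₁₃ = bearing WX3→IC-93 = 96.025°,  θ₁₂ = bearing WX3→MOOR-33 = 98.566°
dₓₜ = R·arcsin(sin δ₁₃ · sin(θ₁₃ − θ₁₂)) = 6378.14·arcsin(0.27994·sin(-2.542°)) = -79.178 km
|dₓₜ| = 79.178 km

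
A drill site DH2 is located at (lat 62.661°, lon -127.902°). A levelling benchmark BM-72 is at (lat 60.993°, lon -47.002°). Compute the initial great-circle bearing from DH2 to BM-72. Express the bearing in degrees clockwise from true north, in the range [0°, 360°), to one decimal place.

Δλ = 80.9000°
y = sin Δλ · cos φ₂ = 0.478813
x = cos φ₁ sin φ₂ − sin φ₁ cos φ₂ cos Δλ = 0.333519
θ = atan2(y, x) = 55.1408° → 55.1408° (mod 360°)

55.1°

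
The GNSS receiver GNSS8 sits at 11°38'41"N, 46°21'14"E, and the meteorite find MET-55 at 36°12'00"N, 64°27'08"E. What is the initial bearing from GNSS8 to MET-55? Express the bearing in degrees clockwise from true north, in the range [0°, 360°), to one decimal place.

30.6°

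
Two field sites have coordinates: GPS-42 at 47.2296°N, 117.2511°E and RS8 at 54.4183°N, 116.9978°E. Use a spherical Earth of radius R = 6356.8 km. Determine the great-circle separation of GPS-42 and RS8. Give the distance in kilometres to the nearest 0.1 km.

Δφ = 7.1887°,  Δλ = -0.2533°
a = sin²(Δφ/2) + cos φ₁ cos φ₂ sin²(Δλ/2) = 0.003932
c = 2·arcsin(√a) = 0.125497 rad = 7.1905°
d = R·c = 6356.8 × 0.125497 = 797.8 km

797.8 km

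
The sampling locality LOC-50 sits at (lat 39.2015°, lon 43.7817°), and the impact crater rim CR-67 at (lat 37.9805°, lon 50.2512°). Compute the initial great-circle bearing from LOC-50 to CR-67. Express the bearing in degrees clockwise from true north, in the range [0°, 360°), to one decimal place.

Δλ = 6.4695°
y = sin Δλ · cos φ₂ = 0.088812
x = cos φ₁ sin φ₂ − sin φ₁ cos φ₂ cos Δλ = -0.018136
θ = atan2(y, x) = 101.5417° → 101.5417° (mod 360°)

101.5°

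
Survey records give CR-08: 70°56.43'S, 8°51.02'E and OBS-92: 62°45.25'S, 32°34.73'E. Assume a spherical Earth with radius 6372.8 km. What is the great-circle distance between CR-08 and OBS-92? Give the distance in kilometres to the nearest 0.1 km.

CR-08: φ = -70.94050°, λ = +8.85033°
OBS-92: φ = -62.75417°, λ = +32.57883°
Δφ = 8.1863°,  Δλ = 23.7285°
a = sin²(Δφ/2) + cos φ₁ cos φ₂ sin²(Δλ/2) = 0.011414
c = 2·arcsin(√a) = 0.214081 rad = 12.2659°
d = R·c = 6372.8 × 0.214081 = 1364.3 km

1364.3 km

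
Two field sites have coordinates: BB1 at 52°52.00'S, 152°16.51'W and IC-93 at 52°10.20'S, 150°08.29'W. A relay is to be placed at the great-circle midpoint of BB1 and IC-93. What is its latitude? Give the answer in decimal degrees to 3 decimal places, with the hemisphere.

BB1: φ = -52.86667°, λ = -152.27517°
IC-93: φ = -52.17000°, λ = -150.13817°
Bx = cos φ₂ cos Δλ = 0.612894,  By = cos φ₂ sin Δλ = 0.022870
φₘ = atan2(sin φ₁ + sin φ₂, √((cos φ₁ + Bx)² + By²)) = -52.52314°
λₘ = λ₁ + atan2(By, cos φ₁ + Bx) = -151.19819°

52.523°S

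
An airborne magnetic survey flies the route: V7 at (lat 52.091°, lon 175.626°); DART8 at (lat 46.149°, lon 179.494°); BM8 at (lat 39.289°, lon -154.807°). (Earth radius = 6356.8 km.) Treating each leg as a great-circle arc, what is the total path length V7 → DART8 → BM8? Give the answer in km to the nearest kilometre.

V7→DART8: c = 0.112686 rad, d = 716.32 km
DART8→BM8: c = 0.348741 rad, d = 2216.88 km
Total = 716.32 + 2216.88 = 2933.20 km

2933 km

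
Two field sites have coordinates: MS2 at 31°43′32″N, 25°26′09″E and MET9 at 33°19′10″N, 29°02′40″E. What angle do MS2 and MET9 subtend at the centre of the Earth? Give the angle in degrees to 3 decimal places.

MS2: φ = +31.72556°, λ = +25.43583°
MET9: φ = +33.31944°, λ = +29.04444°
Δφ = 1.5939°,  Δλ = 3.6086°
a = sin²(Δφ/2) + cos φ₁ cos φ₂ sin²(Δλ/2) = 0.000898
c = 2·arcsin(√a) = 0.059945 rad = 3.4346°

3.435°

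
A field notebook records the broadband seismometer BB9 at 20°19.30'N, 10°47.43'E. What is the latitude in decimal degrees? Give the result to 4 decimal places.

20.3217°N

20° + 19.30′/60 = 20 + 0.32167 = 20.3217°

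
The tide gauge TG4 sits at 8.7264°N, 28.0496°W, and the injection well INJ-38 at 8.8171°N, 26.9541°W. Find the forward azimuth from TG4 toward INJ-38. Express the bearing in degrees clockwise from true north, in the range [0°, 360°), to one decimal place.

Δλ = 1.0955°
y = sin Δλ · cos φ₂ = 0.018893
x = cos φ₁ sin φ₂ − sin φ₁ cos φ₂ cos Δλ = 0.001610
θ = atan2(y, x) = 85.1279° → 85.1279° (mod 360°)

85.1°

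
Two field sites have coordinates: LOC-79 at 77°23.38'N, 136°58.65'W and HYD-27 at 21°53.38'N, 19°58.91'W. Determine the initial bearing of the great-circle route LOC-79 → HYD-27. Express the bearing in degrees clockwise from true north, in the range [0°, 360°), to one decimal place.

LOC-79: φ = +77.38967°, λ = -136.97750°
HYD-27: φ = +21.88967°, λ = -19.98183°
Δλ = 116.9957°
y = sin Δλ · cos φ₂ = 0.826800
x = cos φ₁ sin φ₂ − sin φ₁ cos φ₂ cos Δλ = 0.492430
θ = atan2(y, x) = 59.2226° → 59.2226° (mod 360°)

59.2°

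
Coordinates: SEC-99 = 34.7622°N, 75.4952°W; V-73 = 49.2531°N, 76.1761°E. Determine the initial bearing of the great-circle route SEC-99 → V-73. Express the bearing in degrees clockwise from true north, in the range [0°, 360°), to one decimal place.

Δλ = 151.6713°
y = sin Δλ · cos φ₂ = 0.309734
x = cos φ₁ sin φ₂ − sin φ₁ cos φ₂ cos Δλ = 0.949980
θ = atan2(y, x) = 18.0582° → 18.0582° (mod 360°)

18.1°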